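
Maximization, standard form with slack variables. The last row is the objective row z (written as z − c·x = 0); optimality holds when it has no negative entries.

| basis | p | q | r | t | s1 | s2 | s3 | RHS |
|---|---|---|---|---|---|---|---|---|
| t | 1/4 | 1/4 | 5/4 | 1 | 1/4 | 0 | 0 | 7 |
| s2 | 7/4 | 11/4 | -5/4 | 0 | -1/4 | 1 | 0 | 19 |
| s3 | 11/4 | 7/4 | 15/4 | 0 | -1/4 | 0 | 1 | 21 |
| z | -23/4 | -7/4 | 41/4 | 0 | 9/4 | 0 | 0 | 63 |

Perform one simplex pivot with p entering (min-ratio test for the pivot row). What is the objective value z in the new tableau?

1176/11

Ratio test on column p — row 1: 7/(1/4) = 28; row 2: 19/(7/4) = 76/7; row 3: 21/(11/4) = 84/11. Minimum is 84/11 at row 3 (s3 leaves); pivot element 11/4.
Pivot on row 3; the z-row RHS becomes 63 − (-23/4)·(84/11) = 1176/11.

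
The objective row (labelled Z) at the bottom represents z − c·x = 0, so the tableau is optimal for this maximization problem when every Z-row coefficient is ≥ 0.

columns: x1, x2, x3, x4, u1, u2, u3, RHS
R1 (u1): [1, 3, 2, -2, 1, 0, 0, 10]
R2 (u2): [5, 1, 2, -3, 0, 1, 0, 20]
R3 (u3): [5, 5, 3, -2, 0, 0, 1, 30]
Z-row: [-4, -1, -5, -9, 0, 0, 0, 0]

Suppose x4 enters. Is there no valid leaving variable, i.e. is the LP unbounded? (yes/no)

yes

Every constraint-row entry in column x4 is ≤ 0, so increasing x4 is unbounded.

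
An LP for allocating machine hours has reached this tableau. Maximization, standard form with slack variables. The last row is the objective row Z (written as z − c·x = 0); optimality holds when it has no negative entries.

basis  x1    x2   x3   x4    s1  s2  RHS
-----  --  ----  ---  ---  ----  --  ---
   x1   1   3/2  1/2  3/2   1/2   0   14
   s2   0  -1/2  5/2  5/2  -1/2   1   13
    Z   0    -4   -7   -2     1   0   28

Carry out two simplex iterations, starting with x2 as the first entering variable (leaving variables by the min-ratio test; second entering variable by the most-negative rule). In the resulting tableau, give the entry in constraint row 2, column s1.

Ratio test on column x2 — row 1: 14/(3/2) = 28/3; row 2: entry -1/2 ≤ 0. Minimum is 28/3 at row 1 (x1 leaves); pivot element 3/2.
Divide row 1 by 3/2; eliminate column x2 from the other rows.
Second iteration: most negative Z-row entry is -17/3 in column x3, so x3 enters.
Ratio test on column x3 — row 1: (28/3)/(1/3) = 28; row 2: (53/3)/(8/3) = 53/8. Minimum is 53/8 at row 2 (s2 leaves); pivot element 8/3.
Divide row 2 by 8/3; eliminate column x3 from the other rows.
After both pivots, the entry at constraint row 2, column s1 is -1/8.

-1/8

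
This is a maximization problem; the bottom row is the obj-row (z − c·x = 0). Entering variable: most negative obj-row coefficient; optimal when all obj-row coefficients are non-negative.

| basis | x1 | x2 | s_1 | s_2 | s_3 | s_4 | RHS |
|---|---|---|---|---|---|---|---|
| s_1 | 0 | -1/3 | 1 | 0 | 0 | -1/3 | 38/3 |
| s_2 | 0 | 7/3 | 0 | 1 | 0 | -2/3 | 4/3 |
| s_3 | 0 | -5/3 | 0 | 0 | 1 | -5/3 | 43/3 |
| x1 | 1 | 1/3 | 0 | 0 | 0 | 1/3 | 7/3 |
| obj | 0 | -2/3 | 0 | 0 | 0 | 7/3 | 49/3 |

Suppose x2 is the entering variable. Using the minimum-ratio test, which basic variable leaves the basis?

Column x2 entries and ratios — s_1: -1/3 ≤ 0, skip; s_2: (4/3)/(7/3) = 4/7; s_3: -5/3 ≤ 0, skip; x1: (7/3)/(1/3) = 7.
Smallest ratio is 4/7 in the row of s_2, so s_2 leaves.

s_2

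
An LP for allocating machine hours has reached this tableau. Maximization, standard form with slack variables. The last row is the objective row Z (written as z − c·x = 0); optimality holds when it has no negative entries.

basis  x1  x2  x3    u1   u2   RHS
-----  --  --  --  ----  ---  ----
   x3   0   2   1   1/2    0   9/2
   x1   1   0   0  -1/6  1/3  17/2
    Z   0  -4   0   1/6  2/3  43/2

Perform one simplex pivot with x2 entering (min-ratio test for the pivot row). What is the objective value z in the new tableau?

61/2

Ratio test on column x2 — row 1: (9/2)/2 = 9/4; row 2: entry 0 ≤ 0. Minimum is 9/4 at row 1 (x3 leaves); pivot element 2.
Pivot on row 1; the Z-row RHS becomes 43/2 − (-4)·(9/4) = 61/2.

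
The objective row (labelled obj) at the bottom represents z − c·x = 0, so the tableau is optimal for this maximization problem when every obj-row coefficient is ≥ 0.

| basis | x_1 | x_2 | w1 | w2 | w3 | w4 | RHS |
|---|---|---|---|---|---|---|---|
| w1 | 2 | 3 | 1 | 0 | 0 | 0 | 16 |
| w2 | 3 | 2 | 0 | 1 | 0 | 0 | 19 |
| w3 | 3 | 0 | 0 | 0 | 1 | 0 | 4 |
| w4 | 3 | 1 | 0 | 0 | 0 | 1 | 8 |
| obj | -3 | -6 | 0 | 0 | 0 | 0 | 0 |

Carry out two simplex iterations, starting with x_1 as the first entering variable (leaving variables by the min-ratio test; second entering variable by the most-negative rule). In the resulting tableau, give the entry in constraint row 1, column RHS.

4/3

Ratio test on column x_1 — row 1: 16/2 = 8; row 2: 19/3 = 19/3; row 3: 4/3 = 4/3; row 4: 8/3 = 8/3. Minimum is 4/3 at row 3 (w3 leaves); pivot element 3.
Divide row 3 by 3; eliminate column x_1 from the other rows.
Second iteration: most negative obj-row entry is -6 in column x_2, so x_2 enters.
Ratio test on column x_2 — row 1: (40/3)/3 = 40/9; row 2: 15/2 = 15/2; row 3: entry 0 ≤ 0; row 4: 4/1 = 4. Minimum is 4 at row 4 (w4 leaves); pivot element 1.
Divide row 4 by 1; eliminate column x_2 from the other rows.
After both pivots, the entry at constraint row 1, column RHS is 4/3.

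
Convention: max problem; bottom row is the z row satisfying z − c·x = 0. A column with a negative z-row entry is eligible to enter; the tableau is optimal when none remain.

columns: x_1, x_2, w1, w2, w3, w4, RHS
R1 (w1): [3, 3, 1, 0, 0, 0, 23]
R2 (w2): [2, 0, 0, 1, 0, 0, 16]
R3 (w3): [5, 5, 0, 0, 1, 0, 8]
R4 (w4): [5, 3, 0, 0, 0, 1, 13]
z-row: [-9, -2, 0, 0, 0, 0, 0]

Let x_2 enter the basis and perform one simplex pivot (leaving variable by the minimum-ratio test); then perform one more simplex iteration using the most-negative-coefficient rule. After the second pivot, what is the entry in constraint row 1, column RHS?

91/5

Ratio test on column x_2 — row 1: 23/3 = 23/3; row 2: entry 0 ≤ 0; row 3: 8/5 = 8/5; row 4: 13/3 = 13/3. Minimum is 8/5 at row 3 (w3 leaves); pivot element 5.
Divide row 3 by 5; eliminate column x_2 from the other rows.
Second iteration: most negative z-row entry is -7 in column x_1, so x_1 enters.
Ratio test on column x_1 — row 1: entry 0 ≤ 0; row 2: 16/2 = 8; row 3: (8/5)/1 = 8/5; row 4: (41/5)/2 = 41/10. Minimum is 8/5 at row 3 (x_2 leaves); pivot element 1.
Divide row 3 by 1; eliminate column x_1 from the other rows.
After both pivots, the entry at constraint row 1, column RHS is 91/5.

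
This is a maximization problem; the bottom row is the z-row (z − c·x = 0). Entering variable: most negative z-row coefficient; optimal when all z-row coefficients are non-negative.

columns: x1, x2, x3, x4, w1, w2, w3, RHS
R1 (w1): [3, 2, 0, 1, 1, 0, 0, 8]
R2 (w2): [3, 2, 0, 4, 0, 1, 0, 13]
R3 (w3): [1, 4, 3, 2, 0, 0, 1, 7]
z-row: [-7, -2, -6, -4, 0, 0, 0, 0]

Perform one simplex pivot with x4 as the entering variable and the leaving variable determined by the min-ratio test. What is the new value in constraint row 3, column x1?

Ratio test on column x4 — row 1: 8/1 = 8; row 2: 13/4 = 13/4; row 3: 7/2 = 7/2. Minimum is 13/4 at row 2 (w2 leaves); pivot element 4.
Divide row 2 by 4; eliminate column x4 from the other rows.
Row 3 update in column x1: 1 − 2·(3/4) = -1/2.

-1/2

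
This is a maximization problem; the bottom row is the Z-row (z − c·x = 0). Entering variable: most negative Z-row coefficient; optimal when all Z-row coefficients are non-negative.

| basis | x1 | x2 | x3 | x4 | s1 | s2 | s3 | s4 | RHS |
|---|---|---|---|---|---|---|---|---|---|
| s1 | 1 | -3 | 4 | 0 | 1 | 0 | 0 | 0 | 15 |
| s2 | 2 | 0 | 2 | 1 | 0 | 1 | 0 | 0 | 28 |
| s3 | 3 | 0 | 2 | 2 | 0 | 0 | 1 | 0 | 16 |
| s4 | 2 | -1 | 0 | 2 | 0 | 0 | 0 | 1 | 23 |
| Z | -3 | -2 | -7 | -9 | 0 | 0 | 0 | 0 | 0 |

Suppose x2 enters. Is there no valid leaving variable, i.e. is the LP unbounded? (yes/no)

yes

Every constraint-row entry in column x2 is ≤ 0, so increasing x2 is unbounded.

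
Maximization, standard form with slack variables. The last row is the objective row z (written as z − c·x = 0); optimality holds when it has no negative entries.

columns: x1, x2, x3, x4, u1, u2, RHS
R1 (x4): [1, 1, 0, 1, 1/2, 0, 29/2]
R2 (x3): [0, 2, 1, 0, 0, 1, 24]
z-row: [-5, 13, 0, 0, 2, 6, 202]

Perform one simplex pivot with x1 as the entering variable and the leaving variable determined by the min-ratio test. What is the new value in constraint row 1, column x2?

Ratio test on column x1 — row 1: (29/2)/1 = 29/2; row 2: entry 0 ≤ 0. Minimum is 29/2 at row 1 (x4 leaves); pivot element 1.
Divide row 1 by 1; eliminate column x1 from the other rows.
In the new row 1, the x2 entry is the old entry divided by the pivot: 1/1 = 1.

1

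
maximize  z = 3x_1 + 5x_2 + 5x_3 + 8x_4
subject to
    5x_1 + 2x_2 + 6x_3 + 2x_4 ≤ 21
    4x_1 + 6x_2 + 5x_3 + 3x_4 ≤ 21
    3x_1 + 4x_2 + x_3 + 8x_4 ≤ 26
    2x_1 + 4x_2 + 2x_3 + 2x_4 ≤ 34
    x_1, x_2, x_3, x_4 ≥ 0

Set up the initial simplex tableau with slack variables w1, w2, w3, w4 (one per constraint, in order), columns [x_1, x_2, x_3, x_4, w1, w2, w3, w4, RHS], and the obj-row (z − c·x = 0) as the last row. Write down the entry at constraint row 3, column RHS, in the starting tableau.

26

The RHS of constraint 3 is b_3 = 26.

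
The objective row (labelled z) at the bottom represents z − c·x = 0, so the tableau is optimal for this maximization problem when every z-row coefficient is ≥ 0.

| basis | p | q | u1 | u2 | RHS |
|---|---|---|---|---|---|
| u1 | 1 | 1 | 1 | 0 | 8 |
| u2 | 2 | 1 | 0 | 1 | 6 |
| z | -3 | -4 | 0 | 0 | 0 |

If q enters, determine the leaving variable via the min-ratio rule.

u2

Column q entries and ratios — u1: 8/1 = 8; u2: 6/1 = 6.
Smallest ratio is 6 in the row of u2, so u2 leaves.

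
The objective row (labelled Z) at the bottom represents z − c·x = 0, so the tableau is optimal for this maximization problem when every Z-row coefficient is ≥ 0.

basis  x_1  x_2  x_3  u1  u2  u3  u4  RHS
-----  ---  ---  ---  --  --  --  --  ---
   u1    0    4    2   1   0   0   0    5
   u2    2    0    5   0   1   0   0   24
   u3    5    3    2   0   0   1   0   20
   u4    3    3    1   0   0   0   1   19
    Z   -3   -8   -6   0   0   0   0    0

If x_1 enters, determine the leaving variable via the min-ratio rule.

Column x_1 entries and ratios — u1: 0 ≤ 0, skip; u2: 24/2 = 12; u3: 20/5 = 4; u4: 19/3 = 19/3.
Smallest ratio is 4 in the row of u3, so u3 leaves.

u3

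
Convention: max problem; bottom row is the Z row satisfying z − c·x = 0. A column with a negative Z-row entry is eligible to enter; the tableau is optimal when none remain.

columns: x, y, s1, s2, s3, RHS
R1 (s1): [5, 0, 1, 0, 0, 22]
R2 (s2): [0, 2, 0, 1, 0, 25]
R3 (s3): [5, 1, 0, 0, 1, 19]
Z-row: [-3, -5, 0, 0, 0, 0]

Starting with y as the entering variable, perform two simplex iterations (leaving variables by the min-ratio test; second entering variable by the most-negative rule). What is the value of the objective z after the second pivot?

Ratio test on column y — row 1: entry 0 ≤ 0; row 2: 25/2 = 25/2; row 3: 19/1 = 19. Minimum is 25/2 at row 2 (s2 leaves); pivot element 2.
Pivot on row 2; the Z-row RHS becomes 0 − (-5)·(25/2) = 125/2.
Next entering variable (most negative Z-row entry -3): x.
Ratio test on column x — row 1: 22/5 = 22/5; row 2: entry 0 ≤ 0; row 3: (13/2)/5 = 13/10. Minimum is 13/10 at row 3 (s3 leaves); pivot element 5.
After the second pivot the Z-row RHS is 125/2 − (-3)·(13/10) = 332/5.

332/5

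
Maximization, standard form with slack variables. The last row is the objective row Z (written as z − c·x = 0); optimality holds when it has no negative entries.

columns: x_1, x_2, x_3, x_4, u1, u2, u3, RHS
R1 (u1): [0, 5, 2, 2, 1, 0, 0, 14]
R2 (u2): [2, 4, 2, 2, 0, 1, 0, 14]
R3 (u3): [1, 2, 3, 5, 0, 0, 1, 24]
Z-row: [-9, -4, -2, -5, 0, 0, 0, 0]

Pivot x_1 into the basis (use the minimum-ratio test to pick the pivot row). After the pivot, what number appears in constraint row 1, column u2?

0

Ratio test on column x_1 — row 1: entry 0 ≤ 0; row 2: 14/2 = 7; row 3: 24/1 = 24. Minimum is 7 at row 2 (u2 leaves); pivot element 2.
Divide row 2 by 2; eliminate column x_1 from the other rows.
Row 1 update in column u2: 0 − 0·(1/2) = 0.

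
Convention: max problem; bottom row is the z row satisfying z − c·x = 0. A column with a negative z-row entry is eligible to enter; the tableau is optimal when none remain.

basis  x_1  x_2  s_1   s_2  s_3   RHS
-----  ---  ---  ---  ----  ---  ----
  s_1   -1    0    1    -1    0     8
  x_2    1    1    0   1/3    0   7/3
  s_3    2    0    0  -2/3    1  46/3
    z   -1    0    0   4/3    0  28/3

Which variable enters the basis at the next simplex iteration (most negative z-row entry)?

x_1

Negative z-row entries: x_1: -1.
The most negative is -1 in column x_1, so x_1 enters.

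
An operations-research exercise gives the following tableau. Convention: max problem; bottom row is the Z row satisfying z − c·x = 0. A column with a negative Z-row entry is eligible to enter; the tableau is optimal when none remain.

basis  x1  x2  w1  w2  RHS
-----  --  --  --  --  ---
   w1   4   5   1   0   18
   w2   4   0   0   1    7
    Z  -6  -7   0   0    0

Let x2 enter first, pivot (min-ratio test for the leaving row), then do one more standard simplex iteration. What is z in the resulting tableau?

Ratio test on column x2 — row 1: 18/5 = 18/5; row 2: entry 0 ≤ 0. Minimum is 18/5 at row 1 (w1 leaves); pivot element 5.
Pivot on row 1; the Z-row RHS becomes 0 − (-7)·(18/5) = 126/5.
Next entering variable (most negative Z-row entry -2/5): x1.
Ratio test on column x1 — row 1: (18/5)/(4/5) = 9/2; row 2: 7/4 = 7/4. Minimum is 7/4 at row 2 (w2 leaves); pivot element 4.
After the second pivot the Z-row RHS is 126/5 − (-2/5)·(7/4) = 259/10.

259/10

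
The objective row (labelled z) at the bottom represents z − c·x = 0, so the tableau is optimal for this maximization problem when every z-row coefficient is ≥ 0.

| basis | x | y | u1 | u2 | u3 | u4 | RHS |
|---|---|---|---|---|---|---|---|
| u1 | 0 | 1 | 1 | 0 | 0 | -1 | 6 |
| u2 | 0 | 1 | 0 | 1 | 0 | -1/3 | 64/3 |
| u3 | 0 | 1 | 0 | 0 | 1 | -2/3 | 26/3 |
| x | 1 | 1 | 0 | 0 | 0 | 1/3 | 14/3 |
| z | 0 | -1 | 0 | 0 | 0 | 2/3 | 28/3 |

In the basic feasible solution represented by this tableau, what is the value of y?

y is not in the basis, so in the current basic feasible solution y = 0.

0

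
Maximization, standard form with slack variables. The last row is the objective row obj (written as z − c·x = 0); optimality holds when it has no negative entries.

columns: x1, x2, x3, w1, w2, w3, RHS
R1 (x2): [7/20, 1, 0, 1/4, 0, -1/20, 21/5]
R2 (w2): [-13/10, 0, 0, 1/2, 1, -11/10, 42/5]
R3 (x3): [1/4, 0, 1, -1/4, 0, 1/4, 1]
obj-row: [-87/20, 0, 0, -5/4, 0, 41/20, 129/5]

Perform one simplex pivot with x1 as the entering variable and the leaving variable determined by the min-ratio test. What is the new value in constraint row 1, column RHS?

14/5

Ratio test on column x1 — row 1: (21/5)/(7/20) = 12; row 2: entry -13/10 ≤ 0; row 3: 1/(1/4) = 4. Minimum is 4 at row 3 (x3 leaves); pivot element 1/4.
Divide row 3 by 1/4; eliminate column x1 from the other rows.
Row 1 update in column RHS: 21/5 − (7/20)·4 = 14/5.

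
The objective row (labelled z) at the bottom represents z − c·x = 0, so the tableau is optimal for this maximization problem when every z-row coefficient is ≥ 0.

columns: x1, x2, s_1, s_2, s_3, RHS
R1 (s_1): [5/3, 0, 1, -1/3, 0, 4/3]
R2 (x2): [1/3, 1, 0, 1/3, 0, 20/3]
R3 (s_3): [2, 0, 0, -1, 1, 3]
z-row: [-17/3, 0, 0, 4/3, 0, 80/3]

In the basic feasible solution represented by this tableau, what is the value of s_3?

s_3 is basic (row 3); its value is the RHS of that row, 3.

3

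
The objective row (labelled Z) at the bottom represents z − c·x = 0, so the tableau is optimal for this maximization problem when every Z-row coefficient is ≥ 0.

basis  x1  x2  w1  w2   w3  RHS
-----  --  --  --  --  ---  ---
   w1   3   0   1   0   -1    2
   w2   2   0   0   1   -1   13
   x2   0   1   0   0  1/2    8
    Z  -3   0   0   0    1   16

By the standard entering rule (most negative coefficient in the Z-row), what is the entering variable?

x1

Negative Z-row entries: x1: -3.
The most negative is -3 in column x1, so x1 enters.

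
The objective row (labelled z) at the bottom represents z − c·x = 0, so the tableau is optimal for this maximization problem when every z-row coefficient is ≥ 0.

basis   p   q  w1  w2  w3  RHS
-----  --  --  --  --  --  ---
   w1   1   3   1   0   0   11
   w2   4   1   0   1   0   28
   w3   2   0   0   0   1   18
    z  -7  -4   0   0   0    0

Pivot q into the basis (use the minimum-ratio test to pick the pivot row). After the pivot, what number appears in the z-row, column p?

-17/3

Ratio test on column q — row 1: 11/3 = 11/3; row 2: 28/1 = 28; row 3: entry 0 ≤ 0. Minimum is 11/3 at row 1 (w1 leaves); pivot element 3.
Divide row 1 by 3; eliminate column q from the other rows.
z-row update in column p: -7 − (-4)·(1/3) = -17/3.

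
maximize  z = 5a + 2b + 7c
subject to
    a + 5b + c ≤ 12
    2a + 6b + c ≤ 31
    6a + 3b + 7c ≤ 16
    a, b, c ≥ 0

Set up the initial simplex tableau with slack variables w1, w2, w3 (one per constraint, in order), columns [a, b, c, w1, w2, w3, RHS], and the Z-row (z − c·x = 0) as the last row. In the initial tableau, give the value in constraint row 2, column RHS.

The RHS of constraint 2 is b_2 = 31.

31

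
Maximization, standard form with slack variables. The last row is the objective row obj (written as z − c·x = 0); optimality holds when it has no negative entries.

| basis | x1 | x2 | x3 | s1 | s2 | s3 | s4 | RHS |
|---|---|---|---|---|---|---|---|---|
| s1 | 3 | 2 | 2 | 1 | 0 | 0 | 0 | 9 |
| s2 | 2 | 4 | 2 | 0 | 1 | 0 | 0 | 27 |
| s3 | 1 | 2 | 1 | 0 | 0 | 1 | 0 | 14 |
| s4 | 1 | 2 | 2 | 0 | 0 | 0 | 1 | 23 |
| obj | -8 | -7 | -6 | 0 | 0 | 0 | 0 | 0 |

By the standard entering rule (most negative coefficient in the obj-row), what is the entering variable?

Negative obj-row entries: x1: -8, x2: -7, x3: -6.
The most negative is -8 in column x1, so x1 enters.

x1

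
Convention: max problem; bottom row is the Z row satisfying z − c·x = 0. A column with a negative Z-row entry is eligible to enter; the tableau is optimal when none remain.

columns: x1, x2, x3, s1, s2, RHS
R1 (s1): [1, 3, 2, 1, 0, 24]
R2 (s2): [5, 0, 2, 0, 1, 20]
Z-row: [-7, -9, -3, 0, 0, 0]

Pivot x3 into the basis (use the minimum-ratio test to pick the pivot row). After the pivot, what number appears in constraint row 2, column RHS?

10

Ratio test on column x3 — row 1: 24/2 = 12; row 2: 20/2 = 10. Minimum is 10 at row 2 (s2 leaves); pivot element 2.
Divide row 2 by 2; eliminate column x3 from the other rows.
In the new row 2, the RHS entry is the old entry divided by the pivot: 20/2 = 10.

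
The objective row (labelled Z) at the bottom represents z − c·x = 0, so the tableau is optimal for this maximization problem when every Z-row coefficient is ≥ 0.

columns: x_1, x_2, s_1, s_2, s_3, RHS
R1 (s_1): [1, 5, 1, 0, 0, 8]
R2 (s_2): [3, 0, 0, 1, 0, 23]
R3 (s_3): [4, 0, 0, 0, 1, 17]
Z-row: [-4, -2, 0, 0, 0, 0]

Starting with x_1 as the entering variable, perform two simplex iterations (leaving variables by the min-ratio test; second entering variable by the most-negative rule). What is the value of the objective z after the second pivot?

Ratio test on column x_1 — row 1: 8/1 = 8; row 2: 23/3 = 23/3; row 3: 17/4 = 17/4. Minimum is 17/4 at row 3 (s_3 leaves); pivot element 4.
Pivot on row 3; the Z-row RHS becomes 0 − (-4)·(17/4) = 17.
Next entering variable (most negative Z-row entry -2): x_2.
Ratio test on column x_2 — row 1: (15/4)/5 = 3/4; row 2: entry 0 ≤ 0; row 3: entry 0 ≤ 0. Minimum is 3/4 at row 1 (s_1 leaves); pivot element 5.
After the second pivot the Z-row RHS is 17 − (-2)·(3/4) = 37/2.

37/2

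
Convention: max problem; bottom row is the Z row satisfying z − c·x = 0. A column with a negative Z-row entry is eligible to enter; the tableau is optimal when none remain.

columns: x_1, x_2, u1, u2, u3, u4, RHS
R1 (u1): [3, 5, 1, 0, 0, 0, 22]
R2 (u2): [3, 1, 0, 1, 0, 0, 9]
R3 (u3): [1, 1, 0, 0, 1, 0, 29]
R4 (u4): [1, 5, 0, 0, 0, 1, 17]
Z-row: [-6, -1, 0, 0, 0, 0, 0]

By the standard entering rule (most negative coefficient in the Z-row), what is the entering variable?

Negative Z-row entries: x_1: -6, x_2: -1.
The most negative is -6 in column x_1, so x_1 enters.

x_1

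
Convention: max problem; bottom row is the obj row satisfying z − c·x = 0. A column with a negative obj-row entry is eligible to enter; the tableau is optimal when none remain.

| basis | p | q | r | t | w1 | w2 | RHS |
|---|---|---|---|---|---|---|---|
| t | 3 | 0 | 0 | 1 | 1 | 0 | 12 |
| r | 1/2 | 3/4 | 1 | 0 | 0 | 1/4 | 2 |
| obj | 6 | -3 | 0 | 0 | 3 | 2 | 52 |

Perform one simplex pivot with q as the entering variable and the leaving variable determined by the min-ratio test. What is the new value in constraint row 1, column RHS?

Ratio test on column q — row 1: entry 0 ≤ 0; row 2: 2/(3/4) = 8/3. Minimum is 8/3 at row 2 (r leaves); pivot element 3/4.
Divide row 2 by 3/4; eliminate column q from the other rows.
Row 1 update in column RHS: 12 − 0·(8/3) = 12.

12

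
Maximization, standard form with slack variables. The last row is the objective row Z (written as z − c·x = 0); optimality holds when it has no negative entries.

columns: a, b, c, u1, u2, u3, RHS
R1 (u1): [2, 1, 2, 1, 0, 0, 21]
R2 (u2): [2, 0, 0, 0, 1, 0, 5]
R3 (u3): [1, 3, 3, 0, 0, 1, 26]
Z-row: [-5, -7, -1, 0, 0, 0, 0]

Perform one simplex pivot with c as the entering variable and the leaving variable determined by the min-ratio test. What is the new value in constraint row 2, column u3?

0

Ratio test on column c — row 1: 21/2 = 21/2; row 2: entry 0 ≤ 0; row 3: 26/3 = 26/3. Minimum is 26/3 at row 3 (u3 leaves); pivot element 3.
Divide row 3 by 3; eliminate column c from the other rows.
Row 2 update in column u3: 0 − 0·(1/3) = 0.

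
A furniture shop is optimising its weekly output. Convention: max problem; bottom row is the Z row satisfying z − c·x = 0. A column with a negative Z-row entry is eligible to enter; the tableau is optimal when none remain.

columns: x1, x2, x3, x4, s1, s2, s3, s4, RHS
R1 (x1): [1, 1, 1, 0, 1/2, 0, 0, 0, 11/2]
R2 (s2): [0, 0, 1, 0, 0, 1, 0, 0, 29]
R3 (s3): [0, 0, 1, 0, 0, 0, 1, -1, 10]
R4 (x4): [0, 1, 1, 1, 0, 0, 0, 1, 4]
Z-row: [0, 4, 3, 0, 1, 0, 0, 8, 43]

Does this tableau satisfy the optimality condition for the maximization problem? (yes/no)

yes

Every Z-row coefficient is ≥ 0, so the tableau is optimal.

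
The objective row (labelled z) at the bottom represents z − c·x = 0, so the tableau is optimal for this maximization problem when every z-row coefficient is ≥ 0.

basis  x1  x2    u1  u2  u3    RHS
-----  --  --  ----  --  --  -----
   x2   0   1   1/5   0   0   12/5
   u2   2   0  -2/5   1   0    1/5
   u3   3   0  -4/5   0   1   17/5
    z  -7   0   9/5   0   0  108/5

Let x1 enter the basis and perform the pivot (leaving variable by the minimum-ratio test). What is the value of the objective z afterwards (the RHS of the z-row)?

Ratio test on column x1 — row 1: entry 0 ≤ 0; row 2: (1/5)/2 = 1/10; row 3: (17/5)/3 = 17/15. Minimum is 1/10 at row 2 (u2 leaves); pivot element 2.
Pivot on row 2; the z-row RHS becomes 108/5 − (-7)·(1/10) = 223/10.

223/10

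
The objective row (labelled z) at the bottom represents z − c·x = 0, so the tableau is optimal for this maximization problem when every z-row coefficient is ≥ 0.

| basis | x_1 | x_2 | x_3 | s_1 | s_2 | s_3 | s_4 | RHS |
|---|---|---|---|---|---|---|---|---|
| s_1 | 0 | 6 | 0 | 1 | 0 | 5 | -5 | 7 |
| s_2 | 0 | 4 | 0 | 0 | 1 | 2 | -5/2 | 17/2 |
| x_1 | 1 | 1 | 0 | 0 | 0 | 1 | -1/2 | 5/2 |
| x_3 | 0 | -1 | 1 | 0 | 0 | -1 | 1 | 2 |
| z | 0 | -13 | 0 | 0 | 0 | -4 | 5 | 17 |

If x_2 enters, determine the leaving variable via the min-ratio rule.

s_1

Column x_2 entries and ratios — s_1: 7/6 = 7/6; s_2: (17/2)/4 = 17/8; x_1: (5/2)/1 = 5/2; x_3: -1 ≤ 0, skip.
Smallest ratio is 7/6 in the row of s_1, so s_1 leaves.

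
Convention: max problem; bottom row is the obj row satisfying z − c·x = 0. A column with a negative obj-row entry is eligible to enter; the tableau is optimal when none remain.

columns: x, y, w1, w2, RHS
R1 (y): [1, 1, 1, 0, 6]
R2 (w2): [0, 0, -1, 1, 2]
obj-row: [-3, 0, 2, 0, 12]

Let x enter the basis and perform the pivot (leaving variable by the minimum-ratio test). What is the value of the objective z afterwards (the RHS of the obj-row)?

Ratio test on column x — row 1: 6/1 = 6; row 2: entry 0 ≤ 0. Minimum is 6 at row 1 (y leaves); pivot element 1.
Pivot on row 1; the obj-row RHS becomes 12 − (-3)·6 = 30.

30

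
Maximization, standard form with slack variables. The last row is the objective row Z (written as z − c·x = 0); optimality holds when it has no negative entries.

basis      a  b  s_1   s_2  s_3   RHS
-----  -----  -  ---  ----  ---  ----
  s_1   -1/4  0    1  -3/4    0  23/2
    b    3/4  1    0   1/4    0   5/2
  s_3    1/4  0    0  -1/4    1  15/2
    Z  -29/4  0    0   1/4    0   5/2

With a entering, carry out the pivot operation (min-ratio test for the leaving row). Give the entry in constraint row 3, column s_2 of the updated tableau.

Ratio test on column a — row 1: entry -1/4 ≤ 0; row 2: (5/2)/(3/4) = 10/3; row 3: (15/2)/(1/4) = 30. Minimum is 10/3 at row 2 (b leaves); pivot element 3/4.
Divide row 2 by 3/4; eliminate column a from the other rows.
Row 3 update in column s_2: -1/4 − (1/4)·(1/3) = -1/3.

-1/3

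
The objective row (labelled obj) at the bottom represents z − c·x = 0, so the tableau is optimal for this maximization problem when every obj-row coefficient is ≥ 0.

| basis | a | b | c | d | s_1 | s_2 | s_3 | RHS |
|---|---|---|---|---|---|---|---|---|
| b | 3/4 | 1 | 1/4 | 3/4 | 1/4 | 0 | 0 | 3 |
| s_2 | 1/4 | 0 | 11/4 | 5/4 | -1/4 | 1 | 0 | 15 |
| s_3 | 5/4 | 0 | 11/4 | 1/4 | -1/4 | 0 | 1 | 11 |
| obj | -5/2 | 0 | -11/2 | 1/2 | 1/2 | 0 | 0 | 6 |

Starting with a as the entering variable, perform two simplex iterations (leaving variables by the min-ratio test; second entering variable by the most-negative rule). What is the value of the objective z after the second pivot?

28

Ratio test on column a — row 1: 3/(3/4) = 4; row 2: 15/(1/4) = 60; row 3: 11/(5/4) = 44/5. Minimum is 4 at row 1 (b leaves); pivot element 3/4.
Pivot on row 1; the obj-row RHS becomes 6 − (-5/2)·4 = 16.
Next entering variable (most negative obj-row entry -14/3): c.
Ratio test on column c — row 1: 4/(1/3) = 12; row 2: 14/(8/3) = 21/4; row 3: 6/(7/3) = 18/7. Minimum is 18/7 at row 3 (s_3 leaves); pivot element 7/3.
After the second pivot the obj-row RHS is 16 − (-14/3)·(18/7) = 28.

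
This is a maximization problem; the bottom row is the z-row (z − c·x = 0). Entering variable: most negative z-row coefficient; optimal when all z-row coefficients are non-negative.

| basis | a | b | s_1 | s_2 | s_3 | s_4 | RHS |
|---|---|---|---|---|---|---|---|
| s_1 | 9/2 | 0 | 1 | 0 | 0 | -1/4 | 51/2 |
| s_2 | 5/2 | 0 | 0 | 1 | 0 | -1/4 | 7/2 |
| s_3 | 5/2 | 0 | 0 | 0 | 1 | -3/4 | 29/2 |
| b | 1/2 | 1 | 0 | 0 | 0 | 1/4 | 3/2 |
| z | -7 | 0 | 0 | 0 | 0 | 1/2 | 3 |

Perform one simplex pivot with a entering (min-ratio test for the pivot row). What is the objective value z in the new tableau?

Ratio test on column a — row 1: (51/2)/(9/2) = 17/3; row 2: (7/2)/(5/2) = 7/5; row 3: (29/2)/(5/2) = 29/5; row 4: (3/2)/(1/2) = 3. Minimum is 7/5 at row 2 (s_2 leaves); pivot element 5/2.
Pivot on row 2; the z-row RHS becomes 3 − (-7)·(7/5) = 64/5.

64/5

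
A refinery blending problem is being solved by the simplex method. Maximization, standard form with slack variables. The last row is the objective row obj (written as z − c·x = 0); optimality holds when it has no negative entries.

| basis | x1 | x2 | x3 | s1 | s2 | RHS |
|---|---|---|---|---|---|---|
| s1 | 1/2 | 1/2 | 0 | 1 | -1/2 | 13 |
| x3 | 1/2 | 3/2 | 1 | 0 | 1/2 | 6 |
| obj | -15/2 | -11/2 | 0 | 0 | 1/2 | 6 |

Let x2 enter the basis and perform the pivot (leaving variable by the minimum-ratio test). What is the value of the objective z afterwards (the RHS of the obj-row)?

Ratio test on column x2 — row 1: 13/(1/2) = 26; row 2: 6/(3/2) = 4. Minimum is 4 at row 2 (x3 leaves); pivot element 3/2.
Pivot on row 2; the obj-row RHS becomes 6 − (-11/2)·4 = 28.

28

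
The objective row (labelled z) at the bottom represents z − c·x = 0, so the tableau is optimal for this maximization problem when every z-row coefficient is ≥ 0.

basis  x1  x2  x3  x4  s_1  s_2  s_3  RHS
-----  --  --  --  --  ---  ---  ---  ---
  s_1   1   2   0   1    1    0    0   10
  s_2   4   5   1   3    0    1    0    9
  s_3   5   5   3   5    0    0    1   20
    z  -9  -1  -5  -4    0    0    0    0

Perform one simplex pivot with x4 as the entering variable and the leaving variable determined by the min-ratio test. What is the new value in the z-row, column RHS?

Ratio test on column x4 — row 1: 10/1 = 10; row 2: 9/3 = 3; row 3: 20/5 = 4. Minimum is 3 at row 2 (s_2 leaves); pivot element 3.
Divide row 2 by 3; eliminate column x4 from the other rows.
z-row update in column RHS: 0 − (-4)·3 = 12.

12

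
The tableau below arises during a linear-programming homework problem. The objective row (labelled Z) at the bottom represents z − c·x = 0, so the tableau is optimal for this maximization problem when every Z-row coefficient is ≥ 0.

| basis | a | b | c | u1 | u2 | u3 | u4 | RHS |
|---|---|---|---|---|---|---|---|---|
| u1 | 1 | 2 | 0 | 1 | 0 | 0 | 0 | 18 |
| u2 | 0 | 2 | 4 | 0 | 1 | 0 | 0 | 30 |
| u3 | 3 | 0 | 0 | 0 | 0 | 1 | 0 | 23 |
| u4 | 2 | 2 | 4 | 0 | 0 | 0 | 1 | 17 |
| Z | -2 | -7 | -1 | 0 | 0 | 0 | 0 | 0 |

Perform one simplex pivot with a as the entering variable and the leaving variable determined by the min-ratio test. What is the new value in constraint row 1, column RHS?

Ratio test on column a — row 1: 18/1 = 18; row 2: entry 0 ≤ 0; row 3: 23/3 = 23/3; row 4: 17/2 = 17/2. Minimum is 23/3 at row 3 (u3 leaves); pivot element 3.
Divide row 3 by 3; eliminate column a from the other rows.
Row 1 update in column RHS: 18 − 1·(23/3) = 31/3.

31/3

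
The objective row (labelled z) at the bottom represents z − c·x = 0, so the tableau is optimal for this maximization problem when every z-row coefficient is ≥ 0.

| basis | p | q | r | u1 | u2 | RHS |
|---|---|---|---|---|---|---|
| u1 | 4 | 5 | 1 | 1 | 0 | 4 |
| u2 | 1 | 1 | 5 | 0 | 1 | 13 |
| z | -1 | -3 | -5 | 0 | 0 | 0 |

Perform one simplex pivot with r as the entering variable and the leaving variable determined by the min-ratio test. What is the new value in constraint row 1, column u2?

-1/5

Ratio test on column r — row 1: 4/1 = 4; row 2: 13/5 = 13/5. Minimum is 13/5 at row 2 (u2 leaves); pivot element 5.
Divide row 2 by 5; eliminate column r from the other rows.
Row 1 update in column u2: 0 − 1·(1/5) = -1/5.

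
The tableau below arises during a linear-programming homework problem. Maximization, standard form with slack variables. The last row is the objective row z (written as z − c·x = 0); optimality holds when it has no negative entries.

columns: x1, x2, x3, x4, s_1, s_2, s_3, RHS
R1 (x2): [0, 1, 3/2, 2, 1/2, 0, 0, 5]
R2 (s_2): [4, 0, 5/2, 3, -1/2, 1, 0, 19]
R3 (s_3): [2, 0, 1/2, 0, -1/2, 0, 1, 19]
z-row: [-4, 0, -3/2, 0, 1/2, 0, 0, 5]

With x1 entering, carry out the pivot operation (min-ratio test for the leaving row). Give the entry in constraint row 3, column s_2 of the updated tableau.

-1/2

Ratio test on column x1 — row 1: entry 0 ≤ 0; row 2: 19/4 = 19/4; row 3: 19/2 = 19/2. Minimum is 19/4 at row 2 (s_2 leaves); pivot element 4.
Divide row 2 by 4; eliminate column x1 from the other rows.
Row 3 update in column s_2: 0 − 2·(1/4) = -1/2.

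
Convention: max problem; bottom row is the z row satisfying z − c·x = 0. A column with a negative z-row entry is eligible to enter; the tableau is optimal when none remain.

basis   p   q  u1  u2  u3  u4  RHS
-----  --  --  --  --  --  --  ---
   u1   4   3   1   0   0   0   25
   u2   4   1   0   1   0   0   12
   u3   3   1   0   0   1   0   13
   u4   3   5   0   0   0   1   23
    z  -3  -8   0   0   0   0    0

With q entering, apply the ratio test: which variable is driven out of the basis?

Column q entries and ratios — u1: 25/3 = 25/3; u2: 12/1 = 12; u3: 13/1 = 13; u4: 23/5 = 23/5.
Smallest ratio is 23/5 in the row of u4, so u4 leaves.

u4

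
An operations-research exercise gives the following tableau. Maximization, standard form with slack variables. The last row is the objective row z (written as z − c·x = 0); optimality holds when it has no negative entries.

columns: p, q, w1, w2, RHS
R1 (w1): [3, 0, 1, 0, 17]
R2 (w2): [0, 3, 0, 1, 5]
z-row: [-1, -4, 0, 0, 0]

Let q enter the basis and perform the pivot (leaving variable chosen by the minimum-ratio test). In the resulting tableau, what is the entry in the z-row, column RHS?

Ratio test on column q — row 1: entry 0 ≤ 0; row 2: 5/3 = 5/3. Minimum is 5/3 at row 2 (w2 leaves); pivot element 3.
Divide row 2 by 3; eliminate column q from the other rows.
z-row update in column RHS: 0 − (-4)·(5/3) = 20/3.

20/3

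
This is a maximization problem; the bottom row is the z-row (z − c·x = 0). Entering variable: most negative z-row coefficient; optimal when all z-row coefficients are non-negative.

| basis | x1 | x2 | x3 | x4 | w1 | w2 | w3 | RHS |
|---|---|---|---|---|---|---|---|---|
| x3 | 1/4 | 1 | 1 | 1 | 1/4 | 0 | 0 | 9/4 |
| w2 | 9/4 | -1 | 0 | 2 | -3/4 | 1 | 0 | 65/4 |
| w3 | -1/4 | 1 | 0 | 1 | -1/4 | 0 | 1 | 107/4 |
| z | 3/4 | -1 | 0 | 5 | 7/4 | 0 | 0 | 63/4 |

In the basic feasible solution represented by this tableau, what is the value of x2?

0

x2 is not in the basis, so in the current basic feasible solution x2 = 0.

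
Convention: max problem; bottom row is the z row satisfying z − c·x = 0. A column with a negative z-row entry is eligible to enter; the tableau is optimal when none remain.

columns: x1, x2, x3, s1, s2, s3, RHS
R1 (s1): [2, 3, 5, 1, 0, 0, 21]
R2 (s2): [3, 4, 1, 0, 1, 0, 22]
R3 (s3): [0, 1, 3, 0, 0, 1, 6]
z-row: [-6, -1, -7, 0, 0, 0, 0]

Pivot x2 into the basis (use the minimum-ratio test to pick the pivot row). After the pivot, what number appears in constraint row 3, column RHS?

Ratio test on column x2 — row 1: 21/3 = 7; row 2: 22/4 = 11/2; row 3: 6/1 = 6. Minimum is 11/2 at row 2 (s2 leaves); pivot element 4.
Divide row 2 by 4; eliminate column x2 from the other rows.
Row 3 update in column RHS: 6 − 1·(11/2) = 1/2.

1/2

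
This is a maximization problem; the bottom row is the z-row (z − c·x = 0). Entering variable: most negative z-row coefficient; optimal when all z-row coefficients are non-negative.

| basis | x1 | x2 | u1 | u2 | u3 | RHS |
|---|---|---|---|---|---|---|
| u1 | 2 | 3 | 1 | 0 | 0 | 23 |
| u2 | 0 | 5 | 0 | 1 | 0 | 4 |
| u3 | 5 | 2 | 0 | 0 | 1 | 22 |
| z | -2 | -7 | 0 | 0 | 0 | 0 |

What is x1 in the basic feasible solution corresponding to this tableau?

x1 is not in the basis, so in the current basic feasible solution x1 = 0.

0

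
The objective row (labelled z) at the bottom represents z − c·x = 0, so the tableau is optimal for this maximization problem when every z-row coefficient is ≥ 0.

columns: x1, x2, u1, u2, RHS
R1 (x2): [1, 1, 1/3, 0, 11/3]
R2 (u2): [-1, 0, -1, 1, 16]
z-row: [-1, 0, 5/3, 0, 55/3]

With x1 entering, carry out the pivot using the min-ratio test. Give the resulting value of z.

Ratio test on column x1 — row 1: (11/3)/1 = 11/3; row 2: entry -1 ≤ 0. Minimum is 11/3 at row 1 (x2 leaves); pivot element 1.
Pivot on row 1; the z-row RHS becomes 55/3 − (-1)·(11/3) = 22.

22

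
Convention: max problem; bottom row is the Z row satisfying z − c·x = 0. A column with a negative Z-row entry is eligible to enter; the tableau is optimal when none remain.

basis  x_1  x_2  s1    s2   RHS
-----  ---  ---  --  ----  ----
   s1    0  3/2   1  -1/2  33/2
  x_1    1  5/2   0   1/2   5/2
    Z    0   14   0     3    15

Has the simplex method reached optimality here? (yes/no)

Every Z-row coefficient is ≥ 0, so the tableau is optimal.

yes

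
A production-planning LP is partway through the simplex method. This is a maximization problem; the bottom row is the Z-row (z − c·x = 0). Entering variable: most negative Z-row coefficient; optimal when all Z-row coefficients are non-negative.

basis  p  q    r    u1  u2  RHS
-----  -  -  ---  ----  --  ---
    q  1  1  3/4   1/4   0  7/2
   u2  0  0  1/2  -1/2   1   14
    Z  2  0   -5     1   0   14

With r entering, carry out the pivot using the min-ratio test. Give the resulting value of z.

112/3

Ratio test on column r — row 1: (7/2)/(3/4) = 14/3; row 2: 14/(1/2) = 28. Minimum is 14/3 at row 1 (q leaves); pivot element 3/4.
Pivot on row 1; the Z-row RHS becomes 14 − (-5)·(14/3) = 112/3.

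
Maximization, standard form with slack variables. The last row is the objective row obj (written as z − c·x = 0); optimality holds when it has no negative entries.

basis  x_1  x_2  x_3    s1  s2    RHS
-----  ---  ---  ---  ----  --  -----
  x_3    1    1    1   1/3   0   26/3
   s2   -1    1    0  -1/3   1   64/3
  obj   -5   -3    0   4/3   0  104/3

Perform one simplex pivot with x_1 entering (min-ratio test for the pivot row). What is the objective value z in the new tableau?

78

Ratio test on column x_1 — row 1: (26/3)/1 = 26/3; row 2: entry -1 ≤ 0. Minimum is 26/3 at row 1 (x_3 leaves); pivot element 1.
Pivot on row 1; the obj-row RHS becomes 104/3 − (-5)·(26/3) = 78.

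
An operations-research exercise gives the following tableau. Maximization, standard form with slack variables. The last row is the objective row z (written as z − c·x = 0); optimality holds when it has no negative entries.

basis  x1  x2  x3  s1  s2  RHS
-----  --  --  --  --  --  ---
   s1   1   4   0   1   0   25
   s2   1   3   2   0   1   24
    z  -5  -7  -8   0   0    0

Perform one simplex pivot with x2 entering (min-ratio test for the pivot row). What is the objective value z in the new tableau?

175/4

Ratio test on column x2 — row 1: 25/4 = 25/4; row 2: 24/3 = 8. Minimum is 25/4 at row 1 (s1 leaves); pivot element 4.
Pivot on row 1; the z-row RHS becomes 0 − (-7)·(25/4) = 175/4.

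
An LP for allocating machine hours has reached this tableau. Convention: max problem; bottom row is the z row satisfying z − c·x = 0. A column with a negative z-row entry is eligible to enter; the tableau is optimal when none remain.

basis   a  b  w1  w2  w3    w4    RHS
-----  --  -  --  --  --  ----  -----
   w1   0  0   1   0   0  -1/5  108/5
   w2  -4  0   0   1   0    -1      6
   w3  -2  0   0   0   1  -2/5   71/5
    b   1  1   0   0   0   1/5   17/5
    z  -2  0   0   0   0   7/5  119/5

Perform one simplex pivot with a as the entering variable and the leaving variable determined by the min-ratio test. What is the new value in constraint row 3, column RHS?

21

Ratio test on column a — row 1: entry 0 ≤ 0; row 2: entry -4 ≤ 0; row 3: entry -2 ≤ 0; row 4: (17/5)/1 = 17/5. Minimum is 17/5 at row 4 (b leaves); pivot element 1.
Divide row 4 by 1; eliminate column a from the other rows.
Row 3 update in column RHS: 71/5 − (-2)·(17/5) = 21.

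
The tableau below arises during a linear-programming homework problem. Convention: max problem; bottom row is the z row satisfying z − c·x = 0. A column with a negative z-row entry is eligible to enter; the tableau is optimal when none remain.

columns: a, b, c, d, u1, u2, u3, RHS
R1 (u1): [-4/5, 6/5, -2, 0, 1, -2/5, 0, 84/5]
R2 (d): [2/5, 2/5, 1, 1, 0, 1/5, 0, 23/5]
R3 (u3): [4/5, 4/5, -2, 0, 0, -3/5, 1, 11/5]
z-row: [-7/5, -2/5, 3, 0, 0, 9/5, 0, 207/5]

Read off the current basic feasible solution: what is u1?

84/5

u1 is basic (row 1); its value is the RHS of that row, 84/5.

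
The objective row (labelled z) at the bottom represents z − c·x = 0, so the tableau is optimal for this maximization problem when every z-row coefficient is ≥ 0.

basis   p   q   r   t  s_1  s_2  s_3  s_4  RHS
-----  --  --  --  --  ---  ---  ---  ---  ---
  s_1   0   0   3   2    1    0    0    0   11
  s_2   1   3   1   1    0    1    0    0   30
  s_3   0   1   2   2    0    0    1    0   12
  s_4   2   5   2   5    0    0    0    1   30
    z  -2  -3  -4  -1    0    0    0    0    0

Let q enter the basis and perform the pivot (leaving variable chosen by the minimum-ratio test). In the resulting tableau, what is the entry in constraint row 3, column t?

Ratio test on column q — row 1: entry 0 ≤ 0; row 2: 30/3 = 10; row 3: 12/1 = 12; row 4: 30/5 = 6. Minimum is 6 at row 4 (s_4 leaves); pivot element 5.
Divide row 4 by 5; eliminate column q from the other rows.
Row 3 update in column t: 2 − 1·1 = 1.

1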